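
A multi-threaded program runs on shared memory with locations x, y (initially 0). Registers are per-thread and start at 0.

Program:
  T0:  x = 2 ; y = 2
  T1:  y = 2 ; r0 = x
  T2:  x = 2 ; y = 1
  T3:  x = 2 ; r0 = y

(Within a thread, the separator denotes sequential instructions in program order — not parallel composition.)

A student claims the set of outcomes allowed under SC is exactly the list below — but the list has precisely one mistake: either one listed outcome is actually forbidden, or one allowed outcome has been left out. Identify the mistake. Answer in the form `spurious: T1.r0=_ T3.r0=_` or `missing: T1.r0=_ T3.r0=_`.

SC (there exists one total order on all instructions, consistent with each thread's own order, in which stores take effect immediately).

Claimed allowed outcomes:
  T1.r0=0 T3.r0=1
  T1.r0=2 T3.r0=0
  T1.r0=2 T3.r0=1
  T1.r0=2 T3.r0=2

missing: T1.r0=0 T3.r0=2

outcome vector order: (T1.r0,T3.r0)
under SC → (0,1), (0,2), (2,0), (2,1), (2,2)
SC∖claimed = {(0,2)}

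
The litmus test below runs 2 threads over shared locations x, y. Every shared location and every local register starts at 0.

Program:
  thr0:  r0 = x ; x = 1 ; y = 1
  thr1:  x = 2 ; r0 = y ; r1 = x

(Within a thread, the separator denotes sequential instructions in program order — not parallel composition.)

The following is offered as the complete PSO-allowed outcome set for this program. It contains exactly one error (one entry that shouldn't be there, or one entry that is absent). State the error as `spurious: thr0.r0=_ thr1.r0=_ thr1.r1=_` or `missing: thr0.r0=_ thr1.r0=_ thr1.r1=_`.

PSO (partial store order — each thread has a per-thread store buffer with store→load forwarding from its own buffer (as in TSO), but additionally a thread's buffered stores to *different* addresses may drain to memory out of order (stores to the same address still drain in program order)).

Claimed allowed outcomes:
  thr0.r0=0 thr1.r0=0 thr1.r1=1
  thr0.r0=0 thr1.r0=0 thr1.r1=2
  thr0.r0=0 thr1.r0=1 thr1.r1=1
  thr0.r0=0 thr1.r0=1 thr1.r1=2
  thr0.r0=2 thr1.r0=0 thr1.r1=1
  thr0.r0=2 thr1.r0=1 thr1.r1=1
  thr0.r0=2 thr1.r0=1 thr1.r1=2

missing: thr0.r0=2 thr1.r0=0 thr1.r1=2

outcome vector order: (thr0.r0,thr1.r0,thr1.r1)
PSO: 8 outcomes — {(0,0,1) (0,0,2) (0,1,1) (0,1,2) (2,0,1) (2,0,2) (2,1,1) (2,1,2)}
PSO∖claimed = {(2,0,2)}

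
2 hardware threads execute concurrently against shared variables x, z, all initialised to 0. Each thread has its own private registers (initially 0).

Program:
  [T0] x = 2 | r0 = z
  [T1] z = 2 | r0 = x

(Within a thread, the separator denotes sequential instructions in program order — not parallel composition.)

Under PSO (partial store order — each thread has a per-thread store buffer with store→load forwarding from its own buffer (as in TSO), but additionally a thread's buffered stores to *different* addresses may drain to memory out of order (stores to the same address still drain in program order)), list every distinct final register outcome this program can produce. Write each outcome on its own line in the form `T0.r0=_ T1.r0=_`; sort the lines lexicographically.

T0.r0=0 T1.r0=0
T0.r0=0 T1.r0=2
T0.r0=2 T1.r0=0
T0.r0=2 T1.r0=2

outcome vector order: (T0.r0,T1.r0)
|PSO outcomes| = 4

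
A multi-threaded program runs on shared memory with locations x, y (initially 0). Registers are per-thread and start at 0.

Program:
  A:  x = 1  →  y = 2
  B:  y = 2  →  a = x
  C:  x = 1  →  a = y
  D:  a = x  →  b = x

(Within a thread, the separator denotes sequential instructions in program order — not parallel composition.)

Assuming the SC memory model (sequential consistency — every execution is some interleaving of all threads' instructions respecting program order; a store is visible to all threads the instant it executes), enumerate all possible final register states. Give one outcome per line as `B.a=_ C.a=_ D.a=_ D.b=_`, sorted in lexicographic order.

outcome vector order: (B.a,C.a,D.a,D.b)
|SC outcomes| = 9

B.a=0 C.a=2 D.a=0 D.b=0
B.a=0 C.a=2 D.a=0 D.b=1
B.a=0 C.a=2 D.a=1 D.b=1
B.a=1 C.a=0 D.a=0 D.b=0
B.a=1 C.a=0 D.a=0 D.b=1
B.a=1 C.a=0 D.a=1 D.b=1
B.a=1 C.a=2 D.a=0 D.b=0
B.a=1 C.a=2 D.a=0 D.b=1
B.a=1 C.a=2 D.a=1 D.b=1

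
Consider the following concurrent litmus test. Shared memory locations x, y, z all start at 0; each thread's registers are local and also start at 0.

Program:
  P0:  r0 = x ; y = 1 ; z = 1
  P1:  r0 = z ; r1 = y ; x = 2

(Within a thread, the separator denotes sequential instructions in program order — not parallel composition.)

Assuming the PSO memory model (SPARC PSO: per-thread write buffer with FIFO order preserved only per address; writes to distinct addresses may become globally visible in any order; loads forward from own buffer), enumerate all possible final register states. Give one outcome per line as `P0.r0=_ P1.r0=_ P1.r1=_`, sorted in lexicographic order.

P0.r0=0 P1.r0=0 P1.r1=0
P0.r0=0 P1.r0=0 P1.r1=1
P0.r0=0 P1.r0=1 P1.r1=0
P0.r0=0 P1.r0=1 P1.r1=1
P0.r0=2 P1.r0=0 P1.r1=0

outcome vector order: (P0.r0,P1.r0,P1.r1)
|PSO outcomes| = 5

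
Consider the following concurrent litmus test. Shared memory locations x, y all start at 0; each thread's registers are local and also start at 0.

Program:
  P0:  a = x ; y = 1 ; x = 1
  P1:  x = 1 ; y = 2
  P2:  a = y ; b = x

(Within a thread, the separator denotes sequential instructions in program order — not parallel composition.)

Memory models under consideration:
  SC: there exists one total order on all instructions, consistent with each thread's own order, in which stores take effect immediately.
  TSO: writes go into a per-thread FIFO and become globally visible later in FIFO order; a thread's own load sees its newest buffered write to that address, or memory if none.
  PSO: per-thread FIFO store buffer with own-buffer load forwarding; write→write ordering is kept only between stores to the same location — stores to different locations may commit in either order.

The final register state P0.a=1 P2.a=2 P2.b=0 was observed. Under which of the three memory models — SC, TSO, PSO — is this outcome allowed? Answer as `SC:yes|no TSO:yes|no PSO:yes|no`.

SC:no TSO:no PSO:yes

outcome vector order: (P0.a,P2.a,P2.b)
[SC] allowed = {0/0/0; 0/0/1; 0/1/0; 0/1/1; 0/2/1; 1/0/0; 1/0/1; 1/1/1; 1/2/1}
[TSO] allowed = {0/0/0; 0/0/1; 0/1/0; 0/1/1; 0/2/1; 1/0/0; 1/0/1; 1/1/1; 1/2/1}
[PSO] allowed = {0/0/0; 0/0/1; 0/1/0; 0/1/1; 0/2/0; 0/2/1; 1/0/0; 1/0/1; 1/1/1; 1/2/0; 1/2/1}
target 1/2/0 ∈ {PSO}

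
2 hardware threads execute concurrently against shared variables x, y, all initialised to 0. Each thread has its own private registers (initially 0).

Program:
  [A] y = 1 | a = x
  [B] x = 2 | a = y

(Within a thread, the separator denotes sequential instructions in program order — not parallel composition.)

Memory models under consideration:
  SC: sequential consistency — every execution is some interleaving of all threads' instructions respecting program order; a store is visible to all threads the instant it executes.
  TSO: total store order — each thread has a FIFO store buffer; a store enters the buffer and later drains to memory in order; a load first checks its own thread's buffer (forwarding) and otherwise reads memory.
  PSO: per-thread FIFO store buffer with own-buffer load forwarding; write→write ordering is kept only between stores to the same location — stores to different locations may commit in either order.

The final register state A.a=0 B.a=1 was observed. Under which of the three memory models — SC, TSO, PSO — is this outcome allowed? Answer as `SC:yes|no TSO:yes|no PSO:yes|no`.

SC:yes TSO:yes PSO:yes

outcome vector order: (A.a,B.a)
under SC → 01, 20, 21
under TSO → 00, 01, 20, 21
under PSO → 00, 01, 20, 21
target 01 ∈ {SC,TSO,PSO}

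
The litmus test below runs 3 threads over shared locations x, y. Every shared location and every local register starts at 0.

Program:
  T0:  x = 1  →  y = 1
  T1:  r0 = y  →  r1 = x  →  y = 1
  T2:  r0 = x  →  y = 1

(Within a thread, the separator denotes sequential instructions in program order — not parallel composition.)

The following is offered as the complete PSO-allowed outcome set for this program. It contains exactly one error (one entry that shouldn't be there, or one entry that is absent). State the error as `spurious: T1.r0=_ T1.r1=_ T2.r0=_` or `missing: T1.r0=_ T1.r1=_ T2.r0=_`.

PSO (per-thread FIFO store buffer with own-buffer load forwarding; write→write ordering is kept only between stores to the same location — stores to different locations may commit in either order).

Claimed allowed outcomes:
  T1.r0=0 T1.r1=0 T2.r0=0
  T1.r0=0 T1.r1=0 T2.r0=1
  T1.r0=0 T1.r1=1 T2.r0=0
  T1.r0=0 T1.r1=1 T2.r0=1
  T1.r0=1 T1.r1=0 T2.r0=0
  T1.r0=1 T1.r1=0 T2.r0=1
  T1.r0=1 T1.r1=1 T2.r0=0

missing: T1.r0=1 T1.r1=1 T2.r0=1

outcome vector order: (T1.r0,T1.r1,T2.r0)
PSO (8): <0 0 0> <0 0 1> <0 1 0> <0 1 1> <1 0 0> <1 0 1> <1 1 0> <1 1 1>
PSO∖claimed = {<1 1 1>}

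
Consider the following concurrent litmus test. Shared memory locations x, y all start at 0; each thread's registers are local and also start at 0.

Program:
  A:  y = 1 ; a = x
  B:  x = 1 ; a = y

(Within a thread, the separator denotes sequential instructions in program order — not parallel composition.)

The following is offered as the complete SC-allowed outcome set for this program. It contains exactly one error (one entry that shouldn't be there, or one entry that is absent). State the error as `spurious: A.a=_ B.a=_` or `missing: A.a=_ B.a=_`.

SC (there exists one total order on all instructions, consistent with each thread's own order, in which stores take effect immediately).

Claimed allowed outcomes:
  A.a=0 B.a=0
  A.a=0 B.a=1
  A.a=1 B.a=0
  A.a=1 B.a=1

spurious: A.a=0 B.a=0

outcome vector order: (A.a,B.a)
[SC] allowed = {01, 10, 11}
claimed∖SC = {00}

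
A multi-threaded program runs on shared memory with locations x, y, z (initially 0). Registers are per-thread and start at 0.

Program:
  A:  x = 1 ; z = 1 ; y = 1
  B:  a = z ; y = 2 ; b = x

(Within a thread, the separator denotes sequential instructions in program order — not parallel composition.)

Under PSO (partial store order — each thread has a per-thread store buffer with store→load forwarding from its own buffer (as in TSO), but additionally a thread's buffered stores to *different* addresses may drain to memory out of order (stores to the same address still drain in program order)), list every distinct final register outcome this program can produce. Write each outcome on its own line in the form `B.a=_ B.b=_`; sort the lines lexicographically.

outcome vector order: (B.a,B.b)
|PSO outcomes| = 4

B.a=0 B.b=0
B.a=0 B.b=1
B.a=1 B.b=0
B.a=1 B.b=1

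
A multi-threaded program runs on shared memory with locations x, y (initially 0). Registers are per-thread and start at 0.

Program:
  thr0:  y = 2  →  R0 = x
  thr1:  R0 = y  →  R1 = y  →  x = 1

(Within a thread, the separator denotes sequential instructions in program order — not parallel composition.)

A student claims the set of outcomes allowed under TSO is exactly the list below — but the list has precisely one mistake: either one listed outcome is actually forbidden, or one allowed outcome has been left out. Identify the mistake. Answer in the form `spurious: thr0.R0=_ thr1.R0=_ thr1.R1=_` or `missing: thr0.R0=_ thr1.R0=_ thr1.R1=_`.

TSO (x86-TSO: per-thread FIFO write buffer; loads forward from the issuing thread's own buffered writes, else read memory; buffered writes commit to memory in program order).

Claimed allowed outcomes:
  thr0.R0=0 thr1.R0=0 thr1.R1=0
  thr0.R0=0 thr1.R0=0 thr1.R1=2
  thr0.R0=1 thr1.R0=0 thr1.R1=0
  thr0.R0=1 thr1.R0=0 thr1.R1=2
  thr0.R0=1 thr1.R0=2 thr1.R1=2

outcome vector order: (thr0.R0,thr1.R0,thr1.R1)
TSO: 6 outcomes — {(0,0,0); (0,0,2); (0,2,2); (1,0,0); (1,0,2); (1,2,2)}
TSO∖claimed = {(0,2,2)}

missing: thr0.R0=0 thr1.R0=2 thr1.R1=2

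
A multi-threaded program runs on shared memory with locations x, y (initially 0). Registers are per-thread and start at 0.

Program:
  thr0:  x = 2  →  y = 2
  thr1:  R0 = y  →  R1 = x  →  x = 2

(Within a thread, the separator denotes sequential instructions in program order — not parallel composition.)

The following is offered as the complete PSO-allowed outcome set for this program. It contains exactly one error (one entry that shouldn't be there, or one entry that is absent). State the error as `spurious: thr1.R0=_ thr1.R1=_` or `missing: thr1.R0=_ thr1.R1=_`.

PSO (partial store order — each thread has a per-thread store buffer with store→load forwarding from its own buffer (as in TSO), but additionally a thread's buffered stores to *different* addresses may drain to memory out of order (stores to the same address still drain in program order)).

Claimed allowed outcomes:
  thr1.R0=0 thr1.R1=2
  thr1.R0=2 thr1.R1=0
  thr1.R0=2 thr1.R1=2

outcome vector order: (thr1.R0,thr1.R1)
PSO (4): (0,0); (0,2); (2,0); (2,2)
PSO∖claimed = {(0,0)}

missing: thr1.R0=0 thr1.R1=0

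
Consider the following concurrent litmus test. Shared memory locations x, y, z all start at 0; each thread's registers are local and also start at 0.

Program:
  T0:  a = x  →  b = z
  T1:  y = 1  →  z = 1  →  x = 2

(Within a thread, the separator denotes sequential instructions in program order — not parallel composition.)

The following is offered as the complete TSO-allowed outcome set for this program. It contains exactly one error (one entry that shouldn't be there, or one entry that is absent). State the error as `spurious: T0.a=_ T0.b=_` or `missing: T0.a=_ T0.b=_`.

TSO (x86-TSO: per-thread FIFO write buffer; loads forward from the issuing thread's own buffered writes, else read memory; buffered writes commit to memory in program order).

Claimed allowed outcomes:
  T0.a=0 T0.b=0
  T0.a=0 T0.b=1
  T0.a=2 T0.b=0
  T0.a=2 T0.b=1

outcome vector order: (T0.a,T0.b)
under TSO → (0,0); (0,1); (2,1)
claimed∖TSO = {(2,0)}

spurious: T0.a=2 T0.b=0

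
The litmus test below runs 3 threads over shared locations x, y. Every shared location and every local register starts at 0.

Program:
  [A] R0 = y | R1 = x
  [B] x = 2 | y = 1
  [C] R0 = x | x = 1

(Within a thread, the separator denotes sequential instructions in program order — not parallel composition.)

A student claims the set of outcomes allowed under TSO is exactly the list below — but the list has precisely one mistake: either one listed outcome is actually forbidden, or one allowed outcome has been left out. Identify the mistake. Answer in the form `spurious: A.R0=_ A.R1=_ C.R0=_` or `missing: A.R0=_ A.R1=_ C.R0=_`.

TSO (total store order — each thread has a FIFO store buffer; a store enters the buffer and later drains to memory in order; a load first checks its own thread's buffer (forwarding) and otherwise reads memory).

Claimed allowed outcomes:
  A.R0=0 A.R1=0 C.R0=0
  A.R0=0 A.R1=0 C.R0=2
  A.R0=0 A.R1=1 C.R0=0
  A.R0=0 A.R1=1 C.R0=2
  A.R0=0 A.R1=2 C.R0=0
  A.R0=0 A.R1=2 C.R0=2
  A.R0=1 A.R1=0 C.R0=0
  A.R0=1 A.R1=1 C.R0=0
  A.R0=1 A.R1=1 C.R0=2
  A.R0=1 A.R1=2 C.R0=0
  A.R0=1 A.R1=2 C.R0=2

outcome vector order: (A.R0,A.R1,C.R0)
TSO: 10 outcomes — {0/0/0, 0/0/2, 0/1/0, 0/1/2, 0/2/0, 0/2/2, 1/1/0, 1/1/2, 1/2/0, 1/2/2}
claimed∖TSO = {1/0/0}

spurious: A.R0=1 A.R1=0 C.R0=0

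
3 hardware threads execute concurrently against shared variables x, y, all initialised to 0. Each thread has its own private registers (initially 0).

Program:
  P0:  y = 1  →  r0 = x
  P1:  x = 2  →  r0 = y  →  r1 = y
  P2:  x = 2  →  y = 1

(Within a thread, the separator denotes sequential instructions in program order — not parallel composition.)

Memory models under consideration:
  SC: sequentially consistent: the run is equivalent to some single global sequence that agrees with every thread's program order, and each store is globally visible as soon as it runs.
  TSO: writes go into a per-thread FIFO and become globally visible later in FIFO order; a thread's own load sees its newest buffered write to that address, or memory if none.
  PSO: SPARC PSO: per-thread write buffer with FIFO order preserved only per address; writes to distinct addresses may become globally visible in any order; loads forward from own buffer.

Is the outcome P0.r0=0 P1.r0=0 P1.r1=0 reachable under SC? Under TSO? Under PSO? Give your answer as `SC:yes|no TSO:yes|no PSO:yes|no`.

outcome vector order: (P0.r0,P1.r0,P1.r1)
[SC] allowed = {<0 1 1>, <2 0 0>, <2 0 1>, <2 1 1>}
[TSO] allowed = {<0 0 0>, <0 0 1>, <0 1 1>, <2 0 0>, <2 0 1>, <2 1 1>}
[PSO] allowed = {<0 0 0>, <0 0 1>, <0 1 1>, <2 0 0>, <2 0 1>, <2 1 1>}
target <0 0 0> ∈ {TSO,PSO}

SC:no TSO:yes PSO:yes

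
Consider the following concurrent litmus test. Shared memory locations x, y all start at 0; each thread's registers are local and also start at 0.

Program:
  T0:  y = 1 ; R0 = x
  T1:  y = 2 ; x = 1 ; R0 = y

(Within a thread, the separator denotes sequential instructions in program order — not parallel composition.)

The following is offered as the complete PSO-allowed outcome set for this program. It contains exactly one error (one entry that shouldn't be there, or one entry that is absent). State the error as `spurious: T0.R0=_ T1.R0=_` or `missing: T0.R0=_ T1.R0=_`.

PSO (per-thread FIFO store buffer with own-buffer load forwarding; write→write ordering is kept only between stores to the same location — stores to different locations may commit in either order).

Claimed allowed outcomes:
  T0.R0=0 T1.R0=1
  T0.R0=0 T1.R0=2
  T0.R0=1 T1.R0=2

outcome vector order: (T0.R0,T1.R0)
PSO (4): 01, 02, 11, 12
PSO∖claimed = {11}

missing: T0.R0=1 T1.R0=1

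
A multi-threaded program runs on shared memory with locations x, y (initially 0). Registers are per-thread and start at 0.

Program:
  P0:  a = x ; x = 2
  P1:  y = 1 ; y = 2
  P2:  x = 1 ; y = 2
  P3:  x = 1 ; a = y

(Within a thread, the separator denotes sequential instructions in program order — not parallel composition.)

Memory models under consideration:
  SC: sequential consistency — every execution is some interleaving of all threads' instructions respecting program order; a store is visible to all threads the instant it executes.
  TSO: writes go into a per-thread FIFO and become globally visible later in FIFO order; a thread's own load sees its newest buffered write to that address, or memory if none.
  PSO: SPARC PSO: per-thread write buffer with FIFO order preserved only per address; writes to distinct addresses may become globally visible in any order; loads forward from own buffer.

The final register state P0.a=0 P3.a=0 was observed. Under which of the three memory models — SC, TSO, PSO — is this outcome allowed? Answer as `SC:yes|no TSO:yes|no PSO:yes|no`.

SC:yes TSO:yes PSO:yes

outcome vector order: (P0.a,P3.a)
under SC → 0/0; 0/1; 0/2; 1/0; 1/1; 1/2
under TSO → 0/0; 0/1; 0/2; 1/0; 1/1; 1/2
under PSO → 0/0; 0/1; 0/2; 1/0; 1/1; 1/2
target 0/0 ∈ {SC,TSO,PSO}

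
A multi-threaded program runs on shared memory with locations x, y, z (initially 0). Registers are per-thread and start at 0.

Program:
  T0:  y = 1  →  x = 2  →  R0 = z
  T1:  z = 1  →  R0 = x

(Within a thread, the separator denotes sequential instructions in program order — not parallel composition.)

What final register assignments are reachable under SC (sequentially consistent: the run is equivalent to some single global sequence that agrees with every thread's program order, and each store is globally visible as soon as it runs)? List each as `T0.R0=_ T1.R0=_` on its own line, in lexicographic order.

T0.R0=0 T1.R0=2
T0.R0=1 T1.R0=0
T0.R0=1 T1.R0=2

outcome vector order: (T0.R0,T1.R0)
|SC outcomes| = 3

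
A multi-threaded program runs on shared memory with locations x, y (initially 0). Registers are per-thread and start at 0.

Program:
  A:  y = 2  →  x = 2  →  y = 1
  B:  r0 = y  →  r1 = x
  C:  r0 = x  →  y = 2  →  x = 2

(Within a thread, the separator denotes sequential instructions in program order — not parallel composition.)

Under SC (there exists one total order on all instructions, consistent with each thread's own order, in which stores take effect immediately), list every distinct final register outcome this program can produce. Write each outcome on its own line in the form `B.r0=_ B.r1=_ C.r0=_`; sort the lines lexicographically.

B.r0=0 B.r1=0 C.r0=0
B.r0=0 B.r1=0 C.r0=2
B.r0=0 B.r1=2 C.r0=0
B.r0=0 B.r1=2 C.r0=2
B.r0=1 B.r1=2 C.r0=0
B.r0=1 B.r1=2 C.r0=2
B.r0=2 B.r1=0 C.r0=0
B.r0=2 B.r1=0 C.r0=2
B.r0=2 B.r1=2 C.r0=0
B.r0=2 B.r1=2 C.r0=2

outcome vector order: (B.r0,B.r1,C.r0)
|SC outcomes| = 10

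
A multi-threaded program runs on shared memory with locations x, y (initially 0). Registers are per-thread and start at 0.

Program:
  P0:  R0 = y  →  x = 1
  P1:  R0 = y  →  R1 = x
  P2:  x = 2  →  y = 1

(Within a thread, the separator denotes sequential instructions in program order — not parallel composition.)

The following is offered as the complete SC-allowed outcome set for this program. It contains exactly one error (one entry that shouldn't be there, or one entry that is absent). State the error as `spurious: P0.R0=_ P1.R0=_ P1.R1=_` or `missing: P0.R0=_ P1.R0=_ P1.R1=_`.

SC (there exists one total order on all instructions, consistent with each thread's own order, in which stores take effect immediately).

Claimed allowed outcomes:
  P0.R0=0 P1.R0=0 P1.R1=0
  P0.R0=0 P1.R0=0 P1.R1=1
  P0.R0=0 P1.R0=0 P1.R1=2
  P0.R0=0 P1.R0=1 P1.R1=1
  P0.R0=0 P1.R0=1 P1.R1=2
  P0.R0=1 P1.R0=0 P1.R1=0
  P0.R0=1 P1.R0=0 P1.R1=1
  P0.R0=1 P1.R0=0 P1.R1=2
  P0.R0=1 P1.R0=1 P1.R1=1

outcome vector order: (P0.R0,P1.R0,P1.R1)
SC: 10 outcomes — {<0 0 0> <0 0 1> <0 0 2> <0 1 1> <0 1 2> <1 0 0> <1 0 1> <1 0 2> <1 1 1> <1 1 2>}
SC∖claimed = {<1 1 2>}

missing: P0.R0=1 P1.R0=1 P1.R1=2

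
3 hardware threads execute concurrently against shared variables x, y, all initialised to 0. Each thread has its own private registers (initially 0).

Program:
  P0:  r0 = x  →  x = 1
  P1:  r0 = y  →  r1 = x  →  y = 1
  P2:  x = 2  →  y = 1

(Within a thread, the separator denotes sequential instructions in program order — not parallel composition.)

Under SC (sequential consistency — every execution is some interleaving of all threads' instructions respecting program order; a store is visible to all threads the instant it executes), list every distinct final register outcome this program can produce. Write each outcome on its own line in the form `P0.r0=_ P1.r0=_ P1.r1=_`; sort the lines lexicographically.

P0.r0=0 P1.r0=0 P1.r1=0
P0.r0=0 P1.r0=0 P1.r1=1
P0.r0=0 P1.r0=0 P1.r1=2
P0.r0=0 P1.r0=1 P1.r1=1
P0.r0=0 P1.r0=1 P1.r1=2
P0.r0=2 P1.r0=0 P1.r1=0
P0.r0=2 P1.r0=0 P1.r1=1
P0.r0=2 P1.r0=0 P1.r1=2
P0.r0=2 P1.r0=1 P1.r1=1
P0.r0=2 P1.r0=1 P1.r1=2

outcome vector order: (P0.r0,P1.r0,P1.r1)
|SC outcomes| = 10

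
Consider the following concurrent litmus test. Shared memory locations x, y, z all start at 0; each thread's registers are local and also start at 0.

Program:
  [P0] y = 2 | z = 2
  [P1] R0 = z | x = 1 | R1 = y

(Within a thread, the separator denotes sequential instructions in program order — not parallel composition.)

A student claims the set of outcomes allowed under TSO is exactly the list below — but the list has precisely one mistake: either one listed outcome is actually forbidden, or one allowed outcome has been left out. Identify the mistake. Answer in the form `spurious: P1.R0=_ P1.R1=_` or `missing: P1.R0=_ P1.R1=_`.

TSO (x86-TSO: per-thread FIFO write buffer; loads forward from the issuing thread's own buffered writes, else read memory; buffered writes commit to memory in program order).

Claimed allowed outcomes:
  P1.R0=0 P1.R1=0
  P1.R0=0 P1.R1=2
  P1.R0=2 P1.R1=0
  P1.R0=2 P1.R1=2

outcome vector order: (P1.R0,P1.R1)
TSO (3): (0,0), (0,2), (2,2)
claimed∖TSO = {(2,0)}

spurious: P1.R0=2 P1.R1=0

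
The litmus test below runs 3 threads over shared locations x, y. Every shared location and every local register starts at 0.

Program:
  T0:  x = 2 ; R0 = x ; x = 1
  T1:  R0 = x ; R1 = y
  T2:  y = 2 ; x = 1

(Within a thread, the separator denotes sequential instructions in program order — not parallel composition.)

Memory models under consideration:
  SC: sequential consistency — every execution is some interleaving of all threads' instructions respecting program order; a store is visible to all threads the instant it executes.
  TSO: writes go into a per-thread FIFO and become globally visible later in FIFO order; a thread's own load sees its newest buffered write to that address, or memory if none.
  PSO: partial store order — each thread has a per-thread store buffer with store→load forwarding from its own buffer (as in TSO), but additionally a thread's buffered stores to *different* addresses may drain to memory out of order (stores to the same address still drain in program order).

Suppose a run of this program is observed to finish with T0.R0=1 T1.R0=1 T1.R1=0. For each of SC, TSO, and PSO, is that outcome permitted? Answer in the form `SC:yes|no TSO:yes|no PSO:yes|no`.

SC:no TSO:no PSO:yes

outcome vector order: (T0.R0,T1.R0,T1.R1)
SC: 11 outcomes — {<1 0 0>, <1 0 2>, <1 1 2>, <1 2 0>, <1 2 2>, <2 0 0>, <2 0 2>, <2 1 0>, <2 1 2>, <2 2 0>, <2 2 2>}
TSO: 11 outcomes — {<1 0 0>, <1 0 2>, <1 1 2>, <1 2 0>, <1 2 2>, <2 0 0>, <2 0 2>, <2 1 0>, <2 1 2>, <2 2 0>, <2 2 2>}
PSO: 12 outcomes — {<1 0 0>, <1 0 2>, <1 1 0>, <1 1 2>, <1 2 0>, <1 2 2>, <2 0 0>, <2 0 2>, <2 1 0>, <2 1 2>, <2 2 0>, <2 2 2>}
target <1 1 0> ∈ {PSO}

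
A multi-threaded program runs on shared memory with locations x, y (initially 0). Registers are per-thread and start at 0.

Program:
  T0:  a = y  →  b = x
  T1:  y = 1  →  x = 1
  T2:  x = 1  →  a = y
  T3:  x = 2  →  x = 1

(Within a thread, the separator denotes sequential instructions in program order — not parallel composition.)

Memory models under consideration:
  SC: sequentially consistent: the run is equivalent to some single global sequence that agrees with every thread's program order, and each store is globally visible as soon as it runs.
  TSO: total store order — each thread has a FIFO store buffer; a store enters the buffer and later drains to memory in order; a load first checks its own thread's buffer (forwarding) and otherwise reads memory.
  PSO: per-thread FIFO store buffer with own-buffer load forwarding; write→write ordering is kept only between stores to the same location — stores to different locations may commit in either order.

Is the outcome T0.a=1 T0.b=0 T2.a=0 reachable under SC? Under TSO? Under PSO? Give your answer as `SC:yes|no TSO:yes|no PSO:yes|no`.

SC:no TSO:yes PSO:yes

outcome vector order: (T0.a,T0.b,T2.a)
SC: 11 outcomes — {000; 001; 010; 011; 020; 021; 101; 110; 111; 120; 121}
TSO: 12 outcomes — {000; 001; 010; 011; 020; 021; 100; 101; 110; 111; 120; 121}
PSO: 12 outcomes — {000; 001; 010; 011; 020; 021; 100; 101; 110; 111; 120; 121}
target 100 ∈ {TSO,PSO}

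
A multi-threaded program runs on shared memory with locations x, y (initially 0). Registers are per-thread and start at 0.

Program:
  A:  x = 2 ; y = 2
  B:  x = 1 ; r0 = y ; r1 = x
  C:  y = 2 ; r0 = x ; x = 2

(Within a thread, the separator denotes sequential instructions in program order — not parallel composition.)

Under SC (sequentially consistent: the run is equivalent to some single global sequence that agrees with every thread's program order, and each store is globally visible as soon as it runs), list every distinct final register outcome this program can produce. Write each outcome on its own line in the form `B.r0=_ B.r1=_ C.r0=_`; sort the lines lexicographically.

outcome vector order: (B.r0,B.r1,C.r0)
|SC outcomes| = 10

B.r0=0 B.r1=1 C.r0=1
B.r0=0 B.r1=1 C.r0=2
B.r0=0 B.r1=2 C.r0=1
B.r0=0 B.r1=2 C.r0=2
B.r0=2 B.r1=1 C.r0=0
B.r0=2 B.r1=1 C.r0=1
B.r0=2 B.r1=1 C.r0=2
B.r0=2 B.r1=2 C.r0=0
B.r0=2 B.r1=2 C.r0=1
B.r0=2 B.r1=2 C.r0=2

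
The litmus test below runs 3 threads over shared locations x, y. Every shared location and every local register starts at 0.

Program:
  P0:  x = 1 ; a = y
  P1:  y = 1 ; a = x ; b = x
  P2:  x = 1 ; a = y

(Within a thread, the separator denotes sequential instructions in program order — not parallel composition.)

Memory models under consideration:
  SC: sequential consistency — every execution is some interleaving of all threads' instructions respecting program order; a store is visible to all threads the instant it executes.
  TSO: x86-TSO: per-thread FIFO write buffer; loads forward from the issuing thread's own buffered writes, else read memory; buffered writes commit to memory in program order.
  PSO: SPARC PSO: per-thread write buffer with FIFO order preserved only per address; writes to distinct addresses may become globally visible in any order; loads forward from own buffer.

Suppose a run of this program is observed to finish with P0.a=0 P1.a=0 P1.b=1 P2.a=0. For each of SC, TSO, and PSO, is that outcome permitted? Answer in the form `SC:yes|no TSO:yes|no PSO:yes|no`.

outcome vector order: (P0.a,P1.a,P1.b,P2.a)
under SC → 0/1/1/0, 0/1/1/1, 1/0/0/1, 1/0/1/1, 1/1/1/0, 1/1/1/1
under TSO → 0/0/0/0, 0/0/0/1, 0/0/1/0, 0/0/1/1, 0/1/1/0, 0/1/1/1, 1/0/0/0, 1/0/0/1, 1/0/1/0, 1/0/1/1, 1/1/1/0, 1/1/1/1
under PSO → 0/0/0/0, 0/0/0/1, 0/0/1/0, 0/0/1/1, 0/1/1/0, 0/1/1/1, 1/0/0/0, 1/0/0/1, 1/0/1/0, 1/0/1/1, 1/1/1/0, 1/1/1/1
target 0/0/1/0 ∈ {TSO,PSO}

SC:no TSO:yes PSO:yes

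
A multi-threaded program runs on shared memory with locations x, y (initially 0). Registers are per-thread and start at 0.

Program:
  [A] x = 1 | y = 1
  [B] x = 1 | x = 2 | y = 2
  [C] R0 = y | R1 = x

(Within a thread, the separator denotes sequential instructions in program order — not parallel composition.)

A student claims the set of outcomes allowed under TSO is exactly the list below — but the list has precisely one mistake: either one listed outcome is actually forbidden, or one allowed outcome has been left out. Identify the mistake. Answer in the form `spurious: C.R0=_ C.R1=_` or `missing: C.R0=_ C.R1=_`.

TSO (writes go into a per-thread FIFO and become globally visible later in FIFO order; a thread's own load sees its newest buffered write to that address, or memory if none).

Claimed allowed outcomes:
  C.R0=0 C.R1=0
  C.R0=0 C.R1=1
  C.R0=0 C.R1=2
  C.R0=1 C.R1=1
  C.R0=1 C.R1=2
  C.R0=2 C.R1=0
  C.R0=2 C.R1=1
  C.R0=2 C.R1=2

outcome vector order: (C.R0,C.R1)
TSO: 7 outcomes — {0/0 0/1 0/2 1/1 1/2 2/1 2/2}
claimed∖TSO = {2/0}

spurious: C.R0=2 C.R1=0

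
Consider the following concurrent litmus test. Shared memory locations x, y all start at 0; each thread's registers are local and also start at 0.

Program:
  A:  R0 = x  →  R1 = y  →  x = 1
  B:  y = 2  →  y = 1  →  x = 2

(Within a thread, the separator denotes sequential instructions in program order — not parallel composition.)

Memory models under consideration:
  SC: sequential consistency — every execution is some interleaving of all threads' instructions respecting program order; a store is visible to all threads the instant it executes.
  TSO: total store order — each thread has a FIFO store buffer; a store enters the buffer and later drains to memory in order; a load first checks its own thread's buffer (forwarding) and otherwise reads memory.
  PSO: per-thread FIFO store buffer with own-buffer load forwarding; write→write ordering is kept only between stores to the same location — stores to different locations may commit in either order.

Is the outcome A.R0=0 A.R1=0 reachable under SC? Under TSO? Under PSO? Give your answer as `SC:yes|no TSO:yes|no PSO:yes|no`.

SC:yes TSO:yes PSO:yes

outcome vector order: (A.R0,A.R1)
SC: 4 outcomes — {(0,0) (0,1) (0,2) (2,1)}
TSO: 4 outcomes — {(0,0) (0,1) (0,2) (2,1)}
PSO: 6 outcomes — {(0,0) (0,1) (0,2) (2,0) (2,1) (2,2)}
target (0,0) ∈ {SC,TSO,PSO}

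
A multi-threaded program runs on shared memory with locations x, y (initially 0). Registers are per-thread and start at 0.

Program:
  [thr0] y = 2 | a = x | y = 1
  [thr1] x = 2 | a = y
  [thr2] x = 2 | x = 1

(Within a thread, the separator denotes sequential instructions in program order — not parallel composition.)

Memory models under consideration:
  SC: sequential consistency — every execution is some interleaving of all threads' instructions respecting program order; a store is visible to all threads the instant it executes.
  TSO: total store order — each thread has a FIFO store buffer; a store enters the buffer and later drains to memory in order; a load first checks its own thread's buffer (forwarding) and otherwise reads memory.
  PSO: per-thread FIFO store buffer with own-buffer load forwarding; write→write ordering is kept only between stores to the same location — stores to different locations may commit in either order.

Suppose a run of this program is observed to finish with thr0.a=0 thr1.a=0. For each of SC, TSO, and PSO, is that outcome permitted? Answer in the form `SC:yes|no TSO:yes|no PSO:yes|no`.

SC:no TSO:yes PSO:yes

outcome vector order: (thr0.a,thr1.a)
[SC] allowed = {0/1; 0/2; 1/0; 1/1; 1/2; 2/0; 2/1; 2/2}
[TSO] allowed = {0/0; 0/1; 0/2; 1/0; 1/1; 1/2; 2/0; 2/1; 2/2}
[PSO] allowed = {0/0; 0/1; 0/2; 1/0; 1/1; 1/2; 2/0; 2/1; 2/2}
target 0/0 ∈ {TSO,PSO}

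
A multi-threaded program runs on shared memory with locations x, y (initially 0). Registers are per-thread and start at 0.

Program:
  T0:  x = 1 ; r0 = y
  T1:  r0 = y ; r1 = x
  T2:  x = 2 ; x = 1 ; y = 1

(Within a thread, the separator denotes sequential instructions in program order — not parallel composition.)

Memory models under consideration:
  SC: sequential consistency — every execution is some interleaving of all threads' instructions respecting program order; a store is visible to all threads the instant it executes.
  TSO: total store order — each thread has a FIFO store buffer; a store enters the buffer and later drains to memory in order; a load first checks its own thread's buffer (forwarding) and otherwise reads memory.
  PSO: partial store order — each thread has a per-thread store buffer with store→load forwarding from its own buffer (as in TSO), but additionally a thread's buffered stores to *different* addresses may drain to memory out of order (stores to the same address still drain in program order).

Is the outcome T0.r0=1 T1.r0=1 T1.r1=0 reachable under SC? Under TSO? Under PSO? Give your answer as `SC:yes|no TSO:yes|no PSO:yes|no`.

SC:no TSO:no PSO:yes

outcome vector order: (T0.r0,T1.r0,T1.r1)
SC (8): (0,0,0) (0,0,1) (0,0,2) (0,1,1) (1,0,0) (1,0,1) (1,0,2) (1,1,1)
TSO (8): (0,0,0) (0,0,1) (0,0,2) (0,1,1) (1,0,0) (1,0,1) (1,0,2) (1,1,1)
PSO (12): (0,0,0) (0,0,1) (0,0,2) (0,1,0) (0,1,1) (0,1,2) (1,0,0) (1,0,1) (1,0,2) (1,1,0) (1,1,1) (1,1,2)
target (1,1,0) ∈ {PSO}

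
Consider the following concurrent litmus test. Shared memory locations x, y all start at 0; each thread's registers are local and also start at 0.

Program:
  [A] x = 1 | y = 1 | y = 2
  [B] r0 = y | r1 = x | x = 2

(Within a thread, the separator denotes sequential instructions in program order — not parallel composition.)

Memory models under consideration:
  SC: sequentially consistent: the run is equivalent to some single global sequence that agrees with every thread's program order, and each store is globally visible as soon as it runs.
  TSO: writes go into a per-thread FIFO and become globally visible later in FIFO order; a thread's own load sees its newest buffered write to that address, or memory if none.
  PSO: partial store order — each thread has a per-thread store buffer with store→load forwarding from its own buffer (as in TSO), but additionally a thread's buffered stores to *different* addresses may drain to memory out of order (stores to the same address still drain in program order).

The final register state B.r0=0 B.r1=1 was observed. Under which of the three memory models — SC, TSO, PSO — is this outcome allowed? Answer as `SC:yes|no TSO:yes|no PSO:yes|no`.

SC:yes TSO:yes PSO:yes

outcome vector order: (B.r0,B.r1)
under SC → 00; 01; 11; 21
under TSO → 00; 01; 11; 21
under PSO → 00; 01; 10; 11; 20; 21
target 01 ∈ {SC,TSO,PSO}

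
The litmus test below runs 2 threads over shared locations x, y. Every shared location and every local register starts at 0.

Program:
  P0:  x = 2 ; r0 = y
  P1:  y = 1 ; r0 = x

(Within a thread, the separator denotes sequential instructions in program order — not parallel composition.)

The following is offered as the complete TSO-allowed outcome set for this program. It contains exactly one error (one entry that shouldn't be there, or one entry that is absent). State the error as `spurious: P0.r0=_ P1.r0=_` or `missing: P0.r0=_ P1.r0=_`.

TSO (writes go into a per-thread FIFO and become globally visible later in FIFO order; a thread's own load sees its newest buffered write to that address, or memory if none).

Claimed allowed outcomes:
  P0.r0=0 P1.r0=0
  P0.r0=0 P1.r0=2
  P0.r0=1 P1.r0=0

missing: P0.r0=1 P1.r0=2

outcome vector order: (P0.r0,P1.r0)
[TSO] allowed = {<0 0>, <0 2>, <1 0>, <1 2>}
TSO∖claimed = {<1 2>}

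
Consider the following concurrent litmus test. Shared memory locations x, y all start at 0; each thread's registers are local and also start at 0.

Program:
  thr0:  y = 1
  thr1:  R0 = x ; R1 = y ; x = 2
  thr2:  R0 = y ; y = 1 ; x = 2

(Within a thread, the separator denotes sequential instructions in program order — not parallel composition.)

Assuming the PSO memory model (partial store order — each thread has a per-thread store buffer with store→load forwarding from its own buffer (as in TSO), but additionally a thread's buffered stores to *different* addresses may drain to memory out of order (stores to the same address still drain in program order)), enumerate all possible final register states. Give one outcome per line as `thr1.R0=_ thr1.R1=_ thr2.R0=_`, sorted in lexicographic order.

thr1.R0=0 thr1.R1=0 thr2.R0=0
thr1.R0=0 thr1.R1=0 thr2.R0=1
thr1.R0=0 thr1.R1=1 thr2.R0=0
thr1.R0=0 thr1.R1=1 thr2.R0=1
thr1.R0=2 thr1.R1=0 thr2.R0=0
thr1.R0=2 thr1.R1=1 thr2.R0=0
thr1.R0=2 thr1.R1=1 thr2.R0=1

outcome vector order: (thr1.R0,thr1.R1,thr2.R0)
|PSO outcomes| = 7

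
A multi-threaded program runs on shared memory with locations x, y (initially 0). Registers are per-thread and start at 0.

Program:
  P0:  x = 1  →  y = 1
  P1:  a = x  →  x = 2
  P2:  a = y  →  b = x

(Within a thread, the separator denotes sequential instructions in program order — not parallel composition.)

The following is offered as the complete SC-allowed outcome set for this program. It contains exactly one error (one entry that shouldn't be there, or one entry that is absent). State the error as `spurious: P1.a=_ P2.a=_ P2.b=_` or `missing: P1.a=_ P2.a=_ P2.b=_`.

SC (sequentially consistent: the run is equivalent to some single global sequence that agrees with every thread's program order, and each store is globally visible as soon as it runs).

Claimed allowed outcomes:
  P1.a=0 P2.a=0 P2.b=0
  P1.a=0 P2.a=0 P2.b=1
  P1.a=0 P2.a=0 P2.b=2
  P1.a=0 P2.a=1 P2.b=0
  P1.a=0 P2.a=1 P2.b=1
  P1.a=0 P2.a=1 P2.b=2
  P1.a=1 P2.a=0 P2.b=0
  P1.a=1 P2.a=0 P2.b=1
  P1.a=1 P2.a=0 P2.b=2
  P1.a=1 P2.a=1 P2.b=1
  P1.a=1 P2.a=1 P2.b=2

spurious: P1.a=0 P2.a=1 P2.b=0

outcome vector order: (P1.a,P2.a,P2.b)
[SC] allowed = {<0 0 0>; <0 0 1>; <0 0 2>; <0 1 1>; <0 1 2>; <1 0 0>; <1 0 1>; <1 0 2>; <1 1 1>; <1 1 2>}
claimed∖SC = {<0 1 0>}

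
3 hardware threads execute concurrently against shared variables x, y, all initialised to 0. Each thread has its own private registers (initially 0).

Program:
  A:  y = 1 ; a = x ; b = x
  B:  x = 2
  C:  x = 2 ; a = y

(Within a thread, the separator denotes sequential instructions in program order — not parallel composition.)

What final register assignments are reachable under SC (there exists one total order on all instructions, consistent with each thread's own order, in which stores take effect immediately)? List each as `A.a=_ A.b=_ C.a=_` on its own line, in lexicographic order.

A.a=0 A.b=0 C.a=1
A.a=0 A.b=2 C.a=1
A.a=2 A.b=2 C.a=0
A.a=2 A.b=2 C.a=1

outcome vector order: (A.a,A.b,C.a)
|SC outcomes| = 4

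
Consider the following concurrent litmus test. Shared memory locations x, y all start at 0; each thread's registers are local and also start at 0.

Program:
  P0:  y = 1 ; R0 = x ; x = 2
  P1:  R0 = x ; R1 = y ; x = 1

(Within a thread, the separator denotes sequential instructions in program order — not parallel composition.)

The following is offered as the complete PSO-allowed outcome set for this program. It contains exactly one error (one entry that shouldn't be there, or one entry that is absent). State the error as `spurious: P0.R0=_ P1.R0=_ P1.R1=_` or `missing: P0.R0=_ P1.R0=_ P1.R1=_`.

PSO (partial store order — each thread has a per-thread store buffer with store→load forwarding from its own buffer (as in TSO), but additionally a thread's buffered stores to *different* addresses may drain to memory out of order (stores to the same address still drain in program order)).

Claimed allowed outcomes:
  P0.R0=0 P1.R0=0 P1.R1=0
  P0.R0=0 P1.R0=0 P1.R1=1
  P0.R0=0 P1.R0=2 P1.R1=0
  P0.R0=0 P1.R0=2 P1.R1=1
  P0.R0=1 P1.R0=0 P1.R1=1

missing: P0.R0=1 P1.R0=0 P1.R1=0

outcome vector order: (P0.R0,P1.R0,P1.R1)
PSO (6): 0/0/0 0/0/1 0/2/0 0/2/1 1/0/0 1/0/1
PSO∖claimed = {1/0/0}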